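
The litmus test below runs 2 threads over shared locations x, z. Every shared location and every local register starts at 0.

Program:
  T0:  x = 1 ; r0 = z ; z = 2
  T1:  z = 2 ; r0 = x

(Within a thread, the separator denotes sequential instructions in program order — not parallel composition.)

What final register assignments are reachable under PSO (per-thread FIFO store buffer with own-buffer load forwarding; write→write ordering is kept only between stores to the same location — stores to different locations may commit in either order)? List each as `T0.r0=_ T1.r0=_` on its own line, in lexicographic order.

outcome vector order: (T0.r0,T1.r0)
|PSO outcomes| = 4

T0.r0=0 T1.r0=0
T0.r0=0 T1.r0=1
T0.r0=2 T1.r0=0
T0.r0=2 T1.r0=1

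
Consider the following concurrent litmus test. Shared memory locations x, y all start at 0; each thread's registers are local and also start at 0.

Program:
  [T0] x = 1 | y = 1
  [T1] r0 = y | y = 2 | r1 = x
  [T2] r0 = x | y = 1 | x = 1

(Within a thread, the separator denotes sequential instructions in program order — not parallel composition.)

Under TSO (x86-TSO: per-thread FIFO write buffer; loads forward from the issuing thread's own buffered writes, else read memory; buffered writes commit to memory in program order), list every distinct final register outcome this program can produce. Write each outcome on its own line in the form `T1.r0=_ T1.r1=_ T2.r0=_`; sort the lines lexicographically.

outcome vector order: (T1.r0,T1.r1,T2.r0)
|TSO outcomes| = 7

T1.r0=0 T1.r1=0 T2.r0=0
T1.r0=0 T1.r1=0 T2.r0=1
T1.r0=0 T1.r1=1 T2.r0=0
T1.r0=0 T1.r1=1 T2.r0=1
T1.r0=1 T1.r1=0 T2.r0=0
T1.r0=1 T1.r1=1 T2.r0=0
T1.r0=1 T1.r1=1 T2.r0=1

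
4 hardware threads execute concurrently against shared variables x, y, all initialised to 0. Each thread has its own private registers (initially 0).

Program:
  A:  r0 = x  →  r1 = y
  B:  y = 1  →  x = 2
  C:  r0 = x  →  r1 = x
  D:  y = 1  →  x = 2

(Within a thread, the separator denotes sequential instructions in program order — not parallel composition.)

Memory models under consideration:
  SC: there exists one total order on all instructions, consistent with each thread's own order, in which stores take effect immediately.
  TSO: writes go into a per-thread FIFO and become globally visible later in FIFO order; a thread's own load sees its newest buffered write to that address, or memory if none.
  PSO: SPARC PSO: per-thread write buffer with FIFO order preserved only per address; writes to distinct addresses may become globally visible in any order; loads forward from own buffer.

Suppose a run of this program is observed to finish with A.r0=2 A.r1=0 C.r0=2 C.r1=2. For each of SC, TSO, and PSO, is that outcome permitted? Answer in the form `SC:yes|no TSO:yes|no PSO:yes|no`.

SC:no TSO:no PSO:yes

outcome vector order: (A.r0,A.r1,C.r0,C.r1)
SC: 9 outcomes — {0000; 0002; 0022; 0100; 0102; 0122; 2100; 2102; 2122}
TSO: 9 outcomes — {0000; 0002; 0022; 0100; 0102; 0122; 2100; 2102; 2122}
PSO: 12 outcomes — {0000; 0002; 0022; 0100; 0102; 0122; 2000; 2002; 2022; 2100; 2102; 2122}
target 2022 ∈ {PSO}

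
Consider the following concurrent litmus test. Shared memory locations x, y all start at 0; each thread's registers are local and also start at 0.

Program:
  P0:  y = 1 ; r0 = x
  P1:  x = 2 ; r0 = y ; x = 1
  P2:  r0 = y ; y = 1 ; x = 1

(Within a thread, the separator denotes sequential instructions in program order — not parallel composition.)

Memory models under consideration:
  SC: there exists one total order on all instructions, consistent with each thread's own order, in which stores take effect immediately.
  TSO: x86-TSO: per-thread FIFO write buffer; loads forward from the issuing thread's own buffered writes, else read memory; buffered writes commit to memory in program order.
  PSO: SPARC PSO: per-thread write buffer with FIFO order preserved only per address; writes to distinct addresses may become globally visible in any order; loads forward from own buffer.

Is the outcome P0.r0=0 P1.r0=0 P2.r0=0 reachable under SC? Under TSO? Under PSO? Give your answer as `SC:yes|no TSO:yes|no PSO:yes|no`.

SC:no TSO:yes PSO:yes

outcome vector order: (P0.r0,P1.r0,P2.r0)
[SC] allowed = {<0 1 0>; <0 1 1>; <1 0 0>; <1 0 1>; <1 1 0>; <1 1 1>; <2 0 0>; <2 0 1>; <2 1 0>; <2 1 1>}
[TSO] allowed = {<0 0 0>; <0 0 1>; <0 1 0>; <0 1 1>; <1 0 0>; <1 0 1>; <1 1 0>; <1 1 1>; <2 0 0>; <2 0 1>; <2 1 0>; <2 1 1>}
[PSO] allowed = {<0 0 0>; <0 0 1>; <0 1 0>; <0 1 1>; <1 0 0>; <1 0 1>; <1 1 0>; <1 1 1>; <2 0 0>; <2 0 1>; <2 1 0>; <2 1 1>}
target <0 0 0> ∈ {TSO,PSO}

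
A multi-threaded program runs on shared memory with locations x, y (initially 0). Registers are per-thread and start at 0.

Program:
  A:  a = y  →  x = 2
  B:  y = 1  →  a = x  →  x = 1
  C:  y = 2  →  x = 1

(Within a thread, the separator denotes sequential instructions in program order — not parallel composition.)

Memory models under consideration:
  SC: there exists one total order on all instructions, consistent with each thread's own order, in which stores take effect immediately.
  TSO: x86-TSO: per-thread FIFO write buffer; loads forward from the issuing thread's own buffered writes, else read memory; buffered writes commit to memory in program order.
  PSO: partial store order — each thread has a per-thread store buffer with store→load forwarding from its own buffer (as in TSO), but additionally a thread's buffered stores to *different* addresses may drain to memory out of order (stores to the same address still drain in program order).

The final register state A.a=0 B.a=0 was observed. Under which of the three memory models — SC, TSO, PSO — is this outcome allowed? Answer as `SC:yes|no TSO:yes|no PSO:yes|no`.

SC:yes TSO:yes PSO:yes

outcome vector order: (A.a,B.a)
SC (9): 0/0 0/1 0/2 1/0 1/1 1/2 2/0 2/1 2/2
TSO (9): 0/0 0/1 0/2 1/0 1/1 1/2 2/0 2/1 2/2
PSO (9): 0/0 0/1 0/2 1/0 1/1 1/2 2/0 2/1 2/2
target 0/0 ∈ {SC,TSO,PSO}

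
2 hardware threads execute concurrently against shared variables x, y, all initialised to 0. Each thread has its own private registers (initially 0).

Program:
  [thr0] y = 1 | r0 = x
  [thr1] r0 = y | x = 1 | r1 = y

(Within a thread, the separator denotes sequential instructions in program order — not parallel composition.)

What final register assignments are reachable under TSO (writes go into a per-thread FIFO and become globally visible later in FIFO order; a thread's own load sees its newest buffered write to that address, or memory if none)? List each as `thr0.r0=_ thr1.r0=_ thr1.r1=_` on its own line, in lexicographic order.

outcome vector order: (thr0.r0,thr1.r0,thr1.r1)
|TSO outcomes| = 6

thr0.r0=0 thr1.r0=0 thr1.r1=0
thr0.r0=0 thr1.r0=0 thr1.r1=1
thr0.r0=0 thr1.r0=1 thr1.r1=1
thr0.r0=1 thr1.r0=0 thr1.r1=0
thr0.r0=1 thr1.r0=0 thr1.r1=1
thr0.r0=1 thr1.r0=1 thr1.r1=1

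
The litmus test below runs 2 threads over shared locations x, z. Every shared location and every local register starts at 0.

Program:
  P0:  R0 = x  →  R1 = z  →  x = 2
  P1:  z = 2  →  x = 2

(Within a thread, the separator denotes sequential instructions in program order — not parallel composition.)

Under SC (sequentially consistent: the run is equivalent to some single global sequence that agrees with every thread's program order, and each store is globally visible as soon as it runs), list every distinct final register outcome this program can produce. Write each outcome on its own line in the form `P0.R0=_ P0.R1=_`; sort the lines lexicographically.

outcome vector order: (P0.R0,P0.R1)
|SC outcomes| = 3

P0.R0=0 P0.R1=0
P0.R0=0 P0.R1=2
P0.R0=2 P0.R1=2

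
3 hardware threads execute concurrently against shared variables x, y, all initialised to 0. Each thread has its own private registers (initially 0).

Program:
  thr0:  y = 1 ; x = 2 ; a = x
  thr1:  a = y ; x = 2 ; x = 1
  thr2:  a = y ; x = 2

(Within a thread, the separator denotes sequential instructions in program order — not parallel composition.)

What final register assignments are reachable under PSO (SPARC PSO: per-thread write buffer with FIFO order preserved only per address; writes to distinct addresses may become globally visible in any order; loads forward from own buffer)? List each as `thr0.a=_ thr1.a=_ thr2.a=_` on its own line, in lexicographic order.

outcome vector order: (thr0.a,thr1.a,thr2.a)
|PSO outcomes| = 8

thr0.a=1 thr1.a=0 thr2.a=0
thr0.a=1 thr1.a=0 thr2.a=1
thr0.a=1 thr1.a=1 thr2.a=0
thr0.a=1 thr1.a=1 thr2.a=1
thr0.a=2 thr1.a=0 thr2.a=0
thr0.a=2 thr1.a=0 thr2.a=1
thr0.a=2 thr1.a=1 thr2.a=0
thr0.a=2 thr1.a=1 thr2.a=1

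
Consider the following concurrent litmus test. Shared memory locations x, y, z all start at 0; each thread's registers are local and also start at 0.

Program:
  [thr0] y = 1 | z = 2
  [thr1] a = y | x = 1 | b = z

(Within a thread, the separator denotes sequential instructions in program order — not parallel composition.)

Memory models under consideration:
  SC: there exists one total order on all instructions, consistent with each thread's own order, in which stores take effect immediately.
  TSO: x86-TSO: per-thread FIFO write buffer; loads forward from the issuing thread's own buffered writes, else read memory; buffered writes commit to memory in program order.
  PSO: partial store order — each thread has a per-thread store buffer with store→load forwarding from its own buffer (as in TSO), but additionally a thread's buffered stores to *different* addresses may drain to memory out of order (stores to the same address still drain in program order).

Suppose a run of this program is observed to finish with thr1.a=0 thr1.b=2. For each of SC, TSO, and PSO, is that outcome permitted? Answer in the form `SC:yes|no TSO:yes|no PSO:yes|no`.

SC:yes TSO:yes PSO:yes

outcome vector order: (thr1.a,thr1.b)
SC (4): 0/0, 0/2, 1/0, 1/2
TSO (4): 0/0, 0/2, 1/0, 1/2
PSO (4): 0/0, 0/2, 1/0, 1/2
target 0/2 ∈ {SC,TSO,PSO}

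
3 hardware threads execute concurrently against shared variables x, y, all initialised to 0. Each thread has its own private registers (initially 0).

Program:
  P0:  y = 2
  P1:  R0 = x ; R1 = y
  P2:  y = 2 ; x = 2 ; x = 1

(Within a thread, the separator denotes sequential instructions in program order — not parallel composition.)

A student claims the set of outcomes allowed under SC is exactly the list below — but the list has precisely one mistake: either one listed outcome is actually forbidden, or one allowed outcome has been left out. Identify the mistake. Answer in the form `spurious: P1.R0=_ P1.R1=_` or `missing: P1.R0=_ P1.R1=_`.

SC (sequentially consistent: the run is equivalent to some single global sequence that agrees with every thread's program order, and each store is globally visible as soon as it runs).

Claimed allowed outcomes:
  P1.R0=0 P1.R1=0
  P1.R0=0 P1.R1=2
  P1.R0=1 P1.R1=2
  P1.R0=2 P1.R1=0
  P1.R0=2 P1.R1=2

spurious: P1.R0=2 P1.R1=0

outcome vector order: (P1.R0,P1.R1)
[SC] allowed = {<0 0>, <0 2>, <1 2>, <2 2>}
claimed∖SC = {<2 0>}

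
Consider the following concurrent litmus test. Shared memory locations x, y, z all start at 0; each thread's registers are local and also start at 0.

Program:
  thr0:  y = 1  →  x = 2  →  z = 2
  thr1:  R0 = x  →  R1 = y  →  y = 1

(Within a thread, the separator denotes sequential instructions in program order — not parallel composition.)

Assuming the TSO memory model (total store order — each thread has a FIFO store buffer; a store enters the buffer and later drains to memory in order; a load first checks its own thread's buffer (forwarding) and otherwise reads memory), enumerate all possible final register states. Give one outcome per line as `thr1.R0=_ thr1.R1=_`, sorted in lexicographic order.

thr1.R0=0 thr1.R1=0
thr1.R0=0 thr1.R1=1
thr1.R0=2 thr1.R1=1

outcome vector order: (thr1.R0,thr1.R1)
|TSO outcomes| = 3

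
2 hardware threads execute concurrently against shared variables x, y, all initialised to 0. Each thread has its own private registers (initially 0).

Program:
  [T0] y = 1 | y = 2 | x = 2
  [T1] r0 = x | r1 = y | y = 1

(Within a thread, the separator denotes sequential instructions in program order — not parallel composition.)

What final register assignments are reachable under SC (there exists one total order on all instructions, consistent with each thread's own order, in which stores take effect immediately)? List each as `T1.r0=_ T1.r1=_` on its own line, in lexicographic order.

outcome vector order: (T1.r0,T1.r1)
|SC outcomes| = 4

T1.r0=0 T1.r1=0
T1.r0=0 T1.r1=1
T1.r0=0 T1.r1=2
T1.r0=2 T1.r1=2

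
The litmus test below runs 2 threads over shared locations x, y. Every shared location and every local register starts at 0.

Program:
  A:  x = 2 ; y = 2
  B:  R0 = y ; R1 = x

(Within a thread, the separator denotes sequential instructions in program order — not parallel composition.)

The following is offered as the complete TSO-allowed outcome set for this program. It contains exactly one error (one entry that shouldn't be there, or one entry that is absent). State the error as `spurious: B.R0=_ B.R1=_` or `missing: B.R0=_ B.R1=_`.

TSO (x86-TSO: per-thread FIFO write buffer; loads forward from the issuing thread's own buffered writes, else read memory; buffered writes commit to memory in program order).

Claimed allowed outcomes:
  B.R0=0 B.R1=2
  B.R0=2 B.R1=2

missing: B.R0=0 B.R1=0

outcome vector order: (B.R0,B.R1)
TSO: 3 outcomes — {00; 02; 22}
TSO∖claimed = {00}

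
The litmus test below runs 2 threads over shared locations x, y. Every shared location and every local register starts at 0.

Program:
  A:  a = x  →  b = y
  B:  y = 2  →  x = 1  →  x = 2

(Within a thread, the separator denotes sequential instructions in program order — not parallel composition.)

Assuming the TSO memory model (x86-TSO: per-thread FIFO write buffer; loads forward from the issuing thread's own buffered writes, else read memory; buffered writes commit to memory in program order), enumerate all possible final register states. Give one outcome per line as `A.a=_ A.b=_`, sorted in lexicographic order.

outcome vector order: (A.a,A.b)
|TSO outcomes| = 4

A.a=0 A.b=0
A.a=0 A.b=2
A.a=1 A.b=2
A.a=2 A.b=2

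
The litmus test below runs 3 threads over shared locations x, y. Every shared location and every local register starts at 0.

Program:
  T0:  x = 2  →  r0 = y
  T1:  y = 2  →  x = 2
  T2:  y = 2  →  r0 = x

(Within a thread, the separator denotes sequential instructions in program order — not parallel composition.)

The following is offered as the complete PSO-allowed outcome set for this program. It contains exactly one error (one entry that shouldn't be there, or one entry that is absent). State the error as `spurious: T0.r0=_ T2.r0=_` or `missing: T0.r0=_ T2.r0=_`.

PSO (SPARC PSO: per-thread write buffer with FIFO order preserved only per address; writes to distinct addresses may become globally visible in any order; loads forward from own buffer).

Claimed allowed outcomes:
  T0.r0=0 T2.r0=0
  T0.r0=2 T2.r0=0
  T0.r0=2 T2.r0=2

outcome vector order: (T0.r0,T2.r0)
under PSO → 0/0; 0/2; 2/0; 2/2
PSO∖claimed = {0/2}

missing: T0.r0=0 T2.r0=2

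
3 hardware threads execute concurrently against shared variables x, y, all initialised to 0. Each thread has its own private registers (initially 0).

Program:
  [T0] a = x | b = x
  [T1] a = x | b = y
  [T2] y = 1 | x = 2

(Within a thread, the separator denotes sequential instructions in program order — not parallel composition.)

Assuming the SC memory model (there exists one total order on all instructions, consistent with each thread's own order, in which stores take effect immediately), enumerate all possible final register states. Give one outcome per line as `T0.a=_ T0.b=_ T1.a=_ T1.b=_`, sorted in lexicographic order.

outcome vector order: (T0.a,T0.b,T1.a,T1.b)
|SC outcomes| = 9

T0.a=0 T0.b=0 T1.a=0 T1.b=0
T0.a=0 T0.b=0 T1.a=0 T1.b=1
T0.a=0 T0.b=0 T1.a=2 T1.b=1
T0.a=0 T0.b=2 T1.a=0 T1.b=0
T0.a=0 T0.b=2 T1.a=0 T1.b=1
T0.a=0 T0.b=2 T1.a=2 T1.b=1
T0.a=2 T0.b=2 T1.a=0 T1.b=0
T0.a=2 T0.b=2 T1.a=0 T1.b=1
T0.a=2 T0.b=2 T1.a=2 T1.b=1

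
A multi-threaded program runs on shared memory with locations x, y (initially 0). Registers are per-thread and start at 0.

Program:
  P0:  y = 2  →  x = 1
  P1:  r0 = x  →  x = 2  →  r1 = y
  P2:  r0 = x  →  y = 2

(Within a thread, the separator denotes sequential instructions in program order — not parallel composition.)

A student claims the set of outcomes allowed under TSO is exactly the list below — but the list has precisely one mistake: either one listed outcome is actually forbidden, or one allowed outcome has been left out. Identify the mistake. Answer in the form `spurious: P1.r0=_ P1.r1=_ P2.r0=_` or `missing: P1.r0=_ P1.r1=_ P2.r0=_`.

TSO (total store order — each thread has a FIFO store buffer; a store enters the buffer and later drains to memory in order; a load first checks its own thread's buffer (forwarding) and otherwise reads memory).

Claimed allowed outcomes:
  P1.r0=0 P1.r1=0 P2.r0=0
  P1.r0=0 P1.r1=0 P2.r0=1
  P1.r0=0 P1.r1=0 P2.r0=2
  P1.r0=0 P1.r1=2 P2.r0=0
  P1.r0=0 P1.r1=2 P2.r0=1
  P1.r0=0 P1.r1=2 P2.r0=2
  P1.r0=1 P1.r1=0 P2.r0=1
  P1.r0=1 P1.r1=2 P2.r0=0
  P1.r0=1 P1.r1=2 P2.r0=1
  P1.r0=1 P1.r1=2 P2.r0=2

spurious: P1.r0=1 P1.r1=0 P2.r0=1

outcome vector order: (P1.r0,P1.r1,P2.r0)
TSO: 9 outcomes — {(0,0,0) (0,0,1) (0,0,2) (0,2,0) (0,2,1) (0,2,2) (1,2,0) (1,2,1) (1,2,2)}
claimed∖TSO = {(1,0,1)}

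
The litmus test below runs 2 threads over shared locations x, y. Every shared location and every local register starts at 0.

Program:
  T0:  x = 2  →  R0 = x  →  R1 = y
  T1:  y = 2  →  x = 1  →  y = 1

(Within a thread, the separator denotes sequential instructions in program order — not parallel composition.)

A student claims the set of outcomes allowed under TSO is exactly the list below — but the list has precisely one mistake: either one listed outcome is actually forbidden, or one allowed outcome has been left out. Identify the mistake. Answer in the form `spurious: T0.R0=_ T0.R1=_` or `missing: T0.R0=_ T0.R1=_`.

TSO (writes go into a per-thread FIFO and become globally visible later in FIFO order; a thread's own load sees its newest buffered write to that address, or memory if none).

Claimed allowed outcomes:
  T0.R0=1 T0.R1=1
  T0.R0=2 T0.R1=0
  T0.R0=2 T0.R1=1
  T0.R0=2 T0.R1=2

missing: T0.R0=1 T0.R1=2

outcome vector order: (T0.R0,T0.R1)
[TSO] allowed = {11 12 20 21 22}
TSO∖claimed = {12}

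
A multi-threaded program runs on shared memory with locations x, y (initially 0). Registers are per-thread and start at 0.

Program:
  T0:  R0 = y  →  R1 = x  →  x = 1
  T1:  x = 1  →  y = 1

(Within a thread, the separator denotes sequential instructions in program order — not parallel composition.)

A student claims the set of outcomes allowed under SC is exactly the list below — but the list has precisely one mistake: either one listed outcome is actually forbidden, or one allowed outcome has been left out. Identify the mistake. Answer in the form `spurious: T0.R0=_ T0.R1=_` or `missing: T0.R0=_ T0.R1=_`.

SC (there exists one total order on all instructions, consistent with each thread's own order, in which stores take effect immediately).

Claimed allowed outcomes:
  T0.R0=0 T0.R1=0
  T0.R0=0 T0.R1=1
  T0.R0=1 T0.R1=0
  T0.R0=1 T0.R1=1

spurious: T0.R0=1 T0.R1=0

outcome vector order: (T0.R0,T0.R1)
[SC] allowed = {(0,0); (0,1); (1,1)}
claimed∖SC = {(1,0)}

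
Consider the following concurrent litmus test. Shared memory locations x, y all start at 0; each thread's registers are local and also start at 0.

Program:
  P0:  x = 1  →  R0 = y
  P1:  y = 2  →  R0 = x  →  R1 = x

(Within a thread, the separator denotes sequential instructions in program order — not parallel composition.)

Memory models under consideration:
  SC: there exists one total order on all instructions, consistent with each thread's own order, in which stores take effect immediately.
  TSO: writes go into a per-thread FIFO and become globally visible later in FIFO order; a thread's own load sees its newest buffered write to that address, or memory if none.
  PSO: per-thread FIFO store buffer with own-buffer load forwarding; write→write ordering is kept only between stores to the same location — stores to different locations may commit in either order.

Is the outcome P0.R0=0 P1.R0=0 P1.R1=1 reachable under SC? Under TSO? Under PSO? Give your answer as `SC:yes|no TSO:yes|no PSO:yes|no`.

SC:no TSO:yes PSO:yes

outcome vector order: (P0.R0,P1.R0,P1.R1)
under SC → 0/1/1, 2/0/0, 2/0/1, 2/1/1
under TSO → 0/0/0, 0/0/1, 0/1/1, 2/0/0, 2/0/1, 2/1/1
under PSO → 0/0/0, 0/0/1, 0/1/1, 2/0/0, 2/0/1, 2/1/1
target 0/0/1 ∈ {TSO,PSO}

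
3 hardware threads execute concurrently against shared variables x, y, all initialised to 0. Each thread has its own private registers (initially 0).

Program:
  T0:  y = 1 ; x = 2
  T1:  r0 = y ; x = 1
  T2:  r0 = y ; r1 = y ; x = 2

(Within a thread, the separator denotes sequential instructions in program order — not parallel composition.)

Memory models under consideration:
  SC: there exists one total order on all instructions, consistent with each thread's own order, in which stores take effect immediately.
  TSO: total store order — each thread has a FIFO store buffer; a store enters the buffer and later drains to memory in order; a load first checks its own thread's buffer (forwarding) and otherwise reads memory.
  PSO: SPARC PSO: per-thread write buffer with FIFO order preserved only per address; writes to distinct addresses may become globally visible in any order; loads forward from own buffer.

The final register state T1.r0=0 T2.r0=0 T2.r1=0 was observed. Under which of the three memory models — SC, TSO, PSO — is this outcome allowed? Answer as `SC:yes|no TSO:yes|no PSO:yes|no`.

SC:yes TSO:yes PSO:yes

outcome vector order: (T1.r0,T2.r0,T2.r1)
SC: 6 outcomes — {<0 0 0>, <0 0 1>, <0 1 1>, <1 0 0>, <1 0 1>, <1 1 1>}
TSO: 6 outcomes — {<0 0 0>, <0 0 1>, <0 1 1>, <1 0 0>, <1 0 1>, <1 1 1>}
PSO: 6 outcomes — {<0 0 0>, <0 0 1>, <0 1 1>, <1 0 0>, <1 0 1>, <1 1 1>}
target <0 0 0> ∈ {SC,TSO,PSO}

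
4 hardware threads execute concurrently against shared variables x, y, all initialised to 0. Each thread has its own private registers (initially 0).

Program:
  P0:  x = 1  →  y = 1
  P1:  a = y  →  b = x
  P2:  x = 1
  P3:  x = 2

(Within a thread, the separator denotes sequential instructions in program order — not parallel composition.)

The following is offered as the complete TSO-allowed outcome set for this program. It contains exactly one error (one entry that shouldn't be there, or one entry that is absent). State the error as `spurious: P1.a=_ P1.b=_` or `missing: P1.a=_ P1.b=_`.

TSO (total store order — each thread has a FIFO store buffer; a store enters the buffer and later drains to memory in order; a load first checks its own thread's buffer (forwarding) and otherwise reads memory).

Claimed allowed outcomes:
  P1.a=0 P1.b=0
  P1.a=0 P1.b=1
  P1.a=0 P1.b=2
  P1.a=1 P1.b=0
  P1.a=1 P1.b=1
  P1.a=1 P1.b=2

outcome vector order: (P1.a,P1.b)
TSO (5): <0 0> <0 1> <0 2> <1 1> <1 2>
claimed∖TSO = {<1 0>}

spurious: P1.a=1 P1.b=0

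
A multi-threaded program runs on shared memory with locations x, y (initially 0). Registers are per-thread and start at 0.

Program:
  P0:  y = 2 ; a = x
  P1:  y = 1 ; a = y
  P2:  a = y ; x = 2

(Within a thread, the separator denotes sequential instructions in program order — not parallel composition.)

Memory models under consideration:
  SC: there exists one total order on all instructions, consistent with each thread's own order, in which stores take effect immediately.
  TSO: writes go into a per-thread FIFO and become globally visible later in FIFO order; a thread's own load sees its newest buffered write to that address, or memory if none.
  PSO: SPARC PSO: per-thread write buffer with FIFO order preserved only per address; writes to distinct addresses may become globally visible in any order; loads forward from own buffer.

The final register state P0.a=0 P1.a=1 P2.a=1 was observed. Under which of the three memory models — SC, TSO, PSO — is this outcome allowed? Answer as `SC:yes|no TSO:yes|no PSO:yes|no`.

outcome vector order: (P0.a,P1.a,P2.a)
[SC] allowed = {010, 011, 012, 020, 021, 022, 210, 211, 212, 220, 221, 222}
[TSO] allowed = {010, 011, 012, 020, 021, 022, 210, 211, 212, 220, 221, 222}
[PSO] allowed = {010, 011, 012, 020, 021, 022, 210, 211, 212, 220, 221, 222}
target 011 ∈ {SC,TSO,PSO}

SC:yes TSO:yes PSO:yes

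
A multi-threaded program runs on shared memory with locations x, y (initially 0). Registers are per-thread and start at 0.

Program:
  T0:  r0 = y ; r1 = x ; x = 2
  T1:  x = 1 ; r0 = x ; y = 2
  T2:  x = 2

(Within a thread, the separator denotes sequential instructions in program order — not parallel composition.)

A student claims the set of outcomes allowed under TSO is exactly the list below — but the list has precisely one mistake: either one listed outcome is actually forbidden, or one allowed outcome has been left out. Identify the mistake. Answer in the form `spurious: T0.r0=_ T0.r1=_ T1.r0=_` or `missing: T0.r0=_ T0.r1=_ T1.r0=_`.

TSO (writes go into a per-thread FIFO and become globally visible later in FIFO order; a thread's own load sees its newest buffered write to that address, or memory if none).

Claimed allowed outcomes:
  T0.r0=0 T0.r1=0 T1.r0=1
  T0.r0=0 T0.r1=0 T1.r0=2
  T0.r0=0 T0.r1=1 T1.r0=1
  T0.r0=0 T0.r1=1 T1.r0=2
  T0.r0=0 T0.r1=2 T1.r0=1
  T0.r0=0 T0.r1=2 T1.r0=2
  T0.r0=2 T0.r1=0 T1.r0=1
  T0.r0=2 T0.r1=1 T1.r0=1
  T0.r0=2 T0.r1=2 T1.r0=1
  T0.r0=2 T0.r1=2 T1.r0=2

outcome vector order: (T0.r0,T0.r1,T1.r0)
TSO: 9 outcomes — {(0,0,1); (0,0,2); (0,1,1); (0,1,2); (0,2,1); (0,2,2); (2,1,1); (2,2,1); (2,2,2)}
claimed∖TSO = {(2,0,1)}

spurious: T0.r0=2 T0.r1=0 T1.r0=1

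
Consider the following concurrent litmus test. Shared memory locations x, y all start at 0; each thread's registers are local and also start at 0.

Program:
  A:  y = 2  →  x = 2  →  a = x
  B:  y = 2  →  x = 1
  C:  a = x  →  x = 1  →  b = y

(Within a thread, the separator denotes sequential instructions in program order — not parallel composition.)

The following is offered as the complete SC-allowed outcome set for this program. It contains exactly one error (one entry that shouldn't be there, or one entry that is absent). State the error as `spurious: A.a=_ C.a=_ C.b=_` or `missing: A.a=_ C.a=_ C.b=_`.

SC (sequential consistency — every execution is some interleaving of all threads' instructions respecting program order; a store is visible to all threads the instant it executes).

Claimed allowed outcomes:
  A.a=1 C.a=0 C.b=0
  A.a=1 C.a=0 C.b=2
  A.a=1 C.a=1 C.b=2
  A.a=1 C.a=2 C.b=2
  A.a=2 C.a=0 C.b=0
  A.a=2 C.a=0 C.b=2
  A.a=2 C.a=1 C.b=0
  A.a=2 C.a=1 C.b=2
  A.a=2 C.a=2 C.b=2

spurious: A.a=2 C.a=1 C.b=0

outcome vector order: (A.a,C.a,C.b)
[SC] allowed = {100 102 112 122 200 202 212 222}
claimed∖SC = {210}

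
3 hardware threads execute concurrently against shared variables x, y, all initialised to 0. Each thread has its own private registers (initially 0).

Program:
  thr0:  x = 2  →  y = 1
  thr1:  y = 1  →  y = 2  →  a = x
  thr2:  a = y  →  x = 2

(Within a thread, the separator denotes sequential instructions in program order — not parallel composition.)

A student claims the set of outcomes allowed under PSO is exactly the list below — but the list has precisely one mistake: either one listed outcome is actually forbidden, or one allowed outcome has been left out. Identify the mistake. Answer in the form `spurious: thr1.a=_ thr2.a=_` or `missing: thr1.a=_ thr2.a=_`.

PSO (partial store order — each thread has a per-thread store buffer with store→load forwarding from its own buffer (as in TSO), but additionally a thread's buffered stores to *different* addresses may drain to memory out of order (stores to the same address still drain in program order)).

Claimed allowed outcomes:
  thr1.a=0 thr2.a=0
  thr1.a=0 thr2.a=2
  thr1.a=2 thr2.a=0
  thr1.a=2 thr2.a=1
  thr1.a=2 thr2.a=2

outcome vector order: (thr1.a,thr2.a)
under PSO → 00 01 02 20 21 22
PSO∖claimed = {01}

missing: thr1.a=0 thr2.a=1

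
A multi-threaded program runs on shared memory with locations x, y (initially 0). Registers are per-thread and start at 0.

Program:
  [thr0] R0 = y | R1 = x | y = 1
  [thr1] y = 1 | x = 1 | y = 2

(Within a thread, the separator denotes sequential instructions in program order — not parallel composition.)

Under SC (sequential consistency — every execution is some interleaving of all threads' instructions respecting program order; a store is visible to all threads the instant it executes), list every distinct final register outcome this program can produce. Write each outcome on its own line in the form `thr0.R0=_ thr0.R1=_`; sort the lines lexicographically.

outcome vector order: (thr0.R0,thr0.R1)
|SC outcomes| = 5

thr0.R0=0 thr0.R1=0
thr0.R0=0 thr0.R1=1
thr0.R0=1 thr0.R1=0
thr0.R0=1 thr0.R1=1
thr0.R0=2 thr0.R1=1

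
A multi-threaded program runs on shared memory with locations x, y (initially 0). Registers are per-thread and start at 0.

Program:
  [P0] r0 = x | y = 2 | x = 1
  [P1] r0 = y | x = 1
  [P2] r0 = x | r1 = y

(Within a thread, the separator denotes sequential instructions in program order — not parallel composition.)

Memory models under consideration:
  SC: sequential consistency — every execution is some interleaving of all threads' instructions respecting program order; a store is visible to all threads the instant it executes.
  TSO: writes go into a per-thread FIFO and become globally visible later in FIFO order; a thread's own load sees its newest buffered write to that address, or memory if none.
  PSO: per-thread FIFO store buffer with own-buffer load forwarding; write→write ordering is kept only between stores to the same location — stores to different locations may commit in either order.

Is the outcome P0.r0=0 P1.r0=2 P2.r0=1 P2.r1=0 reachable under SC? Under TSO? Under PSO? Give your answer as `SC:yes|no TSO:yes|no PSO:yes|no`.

outcome vector order: (P0.r0,P1.r0,P2.r0,P2.r1)
SC (11): 0000; 0002; 0010; 0012; 0200; 0202; 0212; 1000; 1002; 1010; 1012
TSO (11): 0000; 0002; 0010; 0012; 0200; 0202; 0212; 1000; 1002; 1010; 1012
PSO (12): 0000; 0002; 0010; 0012; 0200; 0202; 0210; 0212; 1000; 1002; 1010; 1012
target 0210 ∈ {PSO}

SC:no TSO:no PSO:yes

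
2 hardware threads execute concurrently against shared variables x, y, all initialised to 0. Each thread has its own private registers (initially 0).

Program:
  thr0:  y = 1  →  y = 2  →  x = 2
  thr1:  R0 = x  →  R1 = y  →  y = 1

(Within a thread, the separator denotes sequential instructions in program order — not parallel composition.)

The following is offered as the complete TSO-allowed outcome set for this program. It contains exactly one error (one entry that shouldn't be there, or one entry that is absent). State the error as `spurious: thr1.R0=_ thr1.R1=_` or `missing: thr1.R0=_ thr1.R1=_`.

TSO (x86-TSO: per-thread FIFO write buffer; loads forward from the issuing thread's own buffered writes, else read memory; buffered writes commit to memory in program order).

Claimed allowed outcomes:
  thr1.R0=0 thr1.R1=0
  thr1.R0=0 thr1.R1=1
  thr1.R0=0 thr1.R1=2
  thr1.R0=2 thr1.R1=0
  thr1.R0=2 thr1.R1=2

spurious: thr1.R0=2 thr1.R1=0

outcome vector order: (thr1.R0,thr1.R1)
[TSO] allowed = {(0,0); (0,1); (0,2); (2,2)}
claimed∖TSO = {(2,0)}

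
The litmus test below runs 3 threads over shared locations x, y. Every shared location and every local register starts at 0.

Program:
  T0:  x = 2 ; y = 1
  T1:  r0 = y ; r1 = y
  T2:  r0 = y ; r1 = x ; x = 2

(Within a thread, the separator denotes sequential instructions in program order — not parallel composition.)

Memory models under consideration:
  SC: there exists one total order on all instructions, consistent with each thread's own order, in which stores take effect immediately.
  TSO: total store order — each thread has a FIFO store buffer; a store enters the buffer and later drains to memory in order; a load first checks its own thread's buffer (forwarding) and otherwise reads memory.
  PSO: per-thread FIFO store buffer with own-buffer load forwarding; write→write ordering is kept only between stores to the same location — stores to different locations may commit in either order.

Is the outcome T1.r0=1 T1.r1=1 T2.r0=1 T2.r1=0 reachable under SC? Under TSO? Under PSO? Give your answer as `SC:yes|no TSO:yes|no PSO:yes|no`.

SC:no TSO:no PSO:yes

outcome vector order: (T1.r0,T1.r1,T2.r0,T2.r1)
SC: 9 outcomes — {0/0/0/0; 0/0/0/2; 0/0/1/2; 0/1/0/0; 0/1/0/2; 0/1/1/2; 1/1/0/0; 1/1/0/2; 1/1/1/2}
TSO: 9 outcomes — {0/0/0/0; 0/0/0/2; 0/0/1/2; 0/1/0/0; 0/1/0/2; 0/1/1/2; 1/1/0/0; 1/1/0/2; 1/1/1/2}
PSO: 12 outcomes — {0/0/0/0; 0/0/0/2; 0/0/1/0; 0/0/1/2; 0/1/0/0; 0/1/0/2; 0/1/1/0; 0/1/1/2; 1/1/0/0; 1/1/0/2; 1/1/1/0; 1/1/1/2}
target 1/1/1/0 ∈ {PSO}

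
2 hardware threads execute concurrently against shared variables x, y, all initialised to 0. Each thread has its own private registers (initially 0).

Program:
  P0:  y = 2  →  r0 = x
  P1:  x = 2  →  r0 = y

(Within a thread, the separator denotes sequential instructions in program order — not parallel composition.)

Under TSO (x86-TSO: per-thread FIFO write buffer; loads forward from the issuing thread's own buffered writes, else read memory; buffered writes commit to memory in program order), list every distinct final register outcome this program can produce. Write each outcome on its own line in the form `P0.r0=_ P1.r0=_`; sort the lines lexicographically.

P0.r0=0 P1.r0=0
P0.r0=0 P1.r0=2
P0.r0=2 P1.r0=0
P0.r0=2 P1.r0=2

outcome vector order: (P0.r0,P1.r0)
|TSO outcomes| = 4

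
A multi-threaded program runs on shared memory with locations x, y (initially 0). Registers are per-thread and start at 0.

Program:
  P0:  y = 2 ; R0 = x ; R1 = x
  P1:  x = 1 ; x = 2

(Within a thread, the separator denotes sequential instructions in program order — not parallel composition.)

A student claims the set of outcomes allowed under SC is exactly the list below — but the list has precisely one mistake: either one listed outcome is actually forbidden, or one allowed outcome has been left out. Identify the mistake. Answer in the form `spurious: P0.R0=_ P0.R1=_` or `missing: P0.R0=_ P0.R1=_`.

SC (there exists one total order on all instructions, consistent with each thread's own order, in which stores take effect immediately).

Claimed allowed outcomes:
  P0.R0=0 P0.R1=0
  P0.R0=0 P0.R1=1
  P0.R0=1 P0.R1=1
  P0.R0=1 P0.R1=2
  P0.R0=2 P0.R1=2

outcome vector order: (P0.R0,P0.R1)
under SC → 0/0 0/1 0/2 1/1 1/2 2/2
SC∖claimed = {0/2}

missing: P0.R0=0 P0.R1=2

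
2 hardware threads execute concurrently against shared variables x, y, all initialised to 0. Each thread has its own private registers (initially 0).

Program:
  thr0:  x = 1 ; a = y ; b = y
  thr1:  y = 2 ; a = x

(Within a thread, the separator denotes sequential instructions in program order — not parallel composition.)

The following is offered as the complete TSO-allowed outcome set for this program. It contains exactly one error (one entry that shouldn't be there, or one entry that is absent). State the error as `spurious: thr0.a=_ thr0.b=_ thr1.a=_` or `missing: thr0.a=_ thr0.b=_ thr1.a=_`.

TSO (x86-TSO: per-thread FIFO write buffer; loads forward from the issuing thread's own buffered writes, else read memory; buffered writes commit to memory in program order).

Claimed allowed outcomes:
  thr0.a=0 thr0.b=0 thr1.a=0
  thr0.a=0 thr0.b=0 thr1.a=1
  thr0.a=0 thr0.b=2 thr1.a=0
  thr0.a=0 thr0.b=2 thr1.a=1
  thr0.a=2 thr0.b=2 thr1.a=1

missing: thr0.a=2 thr0.b=2 thr1.a=0

outcome vector order: (thr0.a,thr0.b,thr1.a)
[TSO] allowed = {<0 0 0>; <0 0 1>; <0 2 0>; <0 2 1>; <2 2 0>; <2 2 1>}
TSO∖claimed = {<2 2 0>}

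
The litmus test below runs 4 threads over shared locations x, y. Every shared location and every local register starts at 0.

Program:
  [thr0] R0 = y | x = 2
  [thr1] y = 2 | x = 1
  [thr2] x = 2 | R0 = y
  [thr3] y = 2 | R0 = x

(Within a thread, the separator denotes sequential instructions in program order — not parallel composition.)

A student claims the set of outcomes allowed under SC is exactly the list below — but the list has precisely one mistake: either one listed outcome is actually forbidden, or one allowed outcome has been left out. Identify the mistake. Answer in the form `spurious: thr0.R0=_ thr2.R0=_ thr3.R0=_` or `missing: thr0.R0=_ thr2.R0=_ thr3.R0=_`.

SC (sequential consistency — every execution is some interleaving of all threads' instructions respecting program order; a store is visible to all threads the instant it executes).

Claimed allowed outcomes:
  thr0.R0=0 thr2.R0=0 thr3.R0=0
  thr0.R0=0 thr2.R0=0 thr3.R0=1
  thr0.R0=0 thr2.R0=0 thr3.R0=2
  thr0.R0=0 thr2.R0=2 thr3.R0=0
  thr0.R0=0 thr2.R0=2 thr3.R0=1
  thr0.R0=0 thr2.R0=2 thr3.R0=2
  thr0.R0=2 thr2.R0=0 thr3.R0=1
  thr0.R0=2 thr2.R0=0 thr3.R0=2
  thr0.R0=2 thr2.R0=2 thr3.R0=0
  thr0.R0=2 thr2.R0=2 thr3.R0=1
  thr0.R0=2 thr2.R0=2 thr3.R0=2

outcome vector order: (thr0.R0,thr2.R0,thr3.R0)
SC: 10 outcomes — {(0,0,1), (0,0,2), (0,2,0), (0,2,1), (0,2,2), (2,0,1), (2,0,2), (2,2,0), (2,2,1), (2,2,2)}
claimed∖SC = {(0,0,0)}

spurious: thr0.R0=0 thr2.R0=0 thr3.R0=0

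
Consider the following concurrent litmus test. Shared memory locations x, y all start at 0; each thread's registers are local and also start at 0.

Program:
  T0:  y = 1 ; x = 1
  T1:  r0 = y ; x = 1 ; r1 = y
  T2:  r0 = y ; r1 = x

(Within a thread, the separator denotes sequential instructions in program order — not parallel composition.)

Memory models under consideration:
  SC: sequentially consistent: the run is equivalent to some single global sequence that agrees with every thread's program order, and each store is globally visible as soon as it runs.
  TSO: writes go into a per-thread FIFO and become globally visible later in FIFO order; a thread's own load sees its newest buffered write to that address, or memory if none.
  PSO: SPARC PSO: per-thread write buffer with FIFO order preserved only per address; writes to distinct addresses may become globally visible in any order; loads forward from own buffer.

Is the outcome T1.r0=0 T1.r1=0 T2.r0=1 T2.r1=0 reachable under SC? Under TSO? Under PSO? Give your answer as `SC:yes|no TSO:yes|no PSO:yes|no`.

SC:no TSO:yes PSO:yes

outcome vector order: (T1.r0,T1.r1,T2.r0,T2.r1)
SC (11): 0/0/0/0 0/0/0/1 0/0/1/1 0/1/0/0 0/1/0/1 0/1/1/0 0/1/1/1 1/1/0/0 1/1/0/1 1/1/1/0 1/1/1/1
TSO (12): 0/0/0/0 0/0/0/1 0/0/1/0 0/0/1/1 0/1/0/0 0/1/0/1 0/1/1/0 0/1/1/1 1/1/0/0 1/1/0/1 1/1/1/0 1/1/1/1
PSO (12): 0/0/0/0 0/0/0/1 0/0/1/0 0/0/1/1 0/1/0/0 0/1/0/1 0/1/1/0 0/1/1/1 1/1/0/0 1/1/0/1 1/1/1/0 1/1/1/1
target 0/0/1/0 ∈ {TSO,PSO}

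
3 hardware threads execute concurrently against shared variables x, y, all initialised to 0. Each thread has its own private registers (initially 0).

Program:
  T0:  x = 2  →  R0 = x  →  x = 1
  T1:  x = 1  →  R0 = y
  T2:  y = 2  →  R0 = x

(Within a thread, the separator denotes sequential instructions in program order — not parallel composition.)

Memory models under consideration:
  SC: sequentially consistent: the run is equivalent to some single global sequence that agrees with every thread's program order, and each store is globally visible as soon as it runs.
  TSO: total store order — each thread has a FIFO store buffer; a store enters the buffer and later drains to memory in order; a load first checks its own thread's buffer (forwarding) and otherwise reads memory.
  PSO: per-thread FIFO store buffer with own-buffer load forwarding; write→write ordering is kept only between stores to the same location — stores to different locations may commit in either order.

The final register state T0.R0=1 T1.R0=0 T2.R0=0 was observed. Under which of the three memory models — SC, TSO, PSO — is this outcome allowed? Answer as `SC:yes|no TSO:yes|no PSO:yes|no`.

SC:no TSO:yes PSO:yes

outcome vector order: (T0.R0,T1.R0,T2.R0)
under SC → (1,0,1); (1,2,0); (1,2,1); (1,2,2); (2,0,1); (2,0,2); (2,2,0); (2,2,1); (2,2,2)
under TSO → (1,0,0); (1,0,1); (1,0,2); (1,2,0); (1,2,1); (1,2,2); (2,0,0); (2,0,1); (2,0,2); (2,2,0); (2,2,1); (2,2,2)
under PSO → (1,0,0); (1,0,1); (1,0,2); (1,2,0); (1,2,1); (1,2,2); (2,0,0); (2,0,1); (2,0,2); (2,2,0); (2,2,1); (2,2,2)
target (1,0,0) ∈ {TSO,PSO}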